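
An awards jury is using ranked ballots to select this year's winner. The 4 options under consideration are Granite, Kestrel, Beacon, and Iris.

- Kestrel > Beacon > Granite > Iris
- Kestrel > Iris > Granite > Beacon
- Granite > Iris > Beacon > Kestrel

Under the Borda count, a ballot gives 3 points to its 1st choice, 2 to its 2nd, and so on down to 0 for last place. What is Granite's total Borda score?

Borda scores:
  Granite: 1 + 1 + 3 = 5
  Kestrel: 3 + 3 + 0 = 6
  Beacon: 2 + 0 + 1 = 3
  Iris: 0 + 2 + 2 = 4

5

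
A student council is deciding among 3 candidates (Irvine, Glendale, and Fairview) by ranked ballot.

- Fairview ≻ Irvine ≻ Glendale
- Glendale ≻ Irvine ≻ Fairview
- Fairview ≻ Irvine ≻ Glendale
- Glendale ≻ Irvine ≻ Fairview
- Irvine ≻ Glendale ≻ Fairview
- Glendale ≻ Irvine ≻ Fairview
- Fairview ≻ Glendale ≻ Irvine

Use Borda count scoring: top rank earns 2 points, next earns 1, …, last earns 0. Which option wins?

Glendale

Borda scores:
  Irvine: 1 + 1 + 1 + 1 + 2 + 1 + 0 = 7
  Glendale: 0 + 2 + 0 + 2 + 1 + 2 + 1 = 8
  Fairview: 2 + 0 + 2 + 0 + 0 + 0 + 2 = 6
Glendale has the highest total.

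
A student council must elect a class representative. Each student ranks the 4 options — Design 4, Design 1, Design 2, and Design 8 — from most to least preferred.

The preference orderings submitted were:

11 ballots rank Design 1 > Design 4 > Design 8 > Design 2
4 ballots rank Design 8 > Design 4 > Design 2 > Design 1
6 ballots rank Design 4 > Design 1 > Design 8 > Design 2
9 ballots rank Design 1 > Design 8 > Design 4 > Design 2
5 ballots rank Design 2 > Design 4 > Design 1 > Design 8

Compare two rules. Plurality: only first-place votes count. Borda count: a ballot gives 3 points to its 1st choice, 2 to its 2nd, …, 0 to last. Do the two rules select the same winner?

Yes

Plurality first-place counts: Design 4 6, Design 1 20, Design 2 5, Design 8 4 → Design 1.
Borda totals: Design 4 67, Design 1 77, Design 2 19, Design 8 47 → Design 1.
The two rules agree on Design 1.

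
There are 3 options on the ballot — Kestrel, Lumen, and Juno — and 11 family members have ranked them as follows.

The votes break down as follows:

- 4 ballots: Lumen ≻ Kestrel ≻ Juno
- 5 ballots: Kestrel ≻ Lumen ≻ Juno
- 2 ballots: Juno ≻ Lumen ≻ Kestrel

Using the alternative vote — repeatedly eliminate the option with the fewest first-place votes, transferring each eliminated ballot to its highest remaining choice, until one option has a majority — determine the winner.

Lumen

Round 1: Kestrel 5, Lumen 4, Juno 2. Juno has the fewest and is eliminated.
Round 2: Lumen 6, Kestrel 5. Lumen has a majority.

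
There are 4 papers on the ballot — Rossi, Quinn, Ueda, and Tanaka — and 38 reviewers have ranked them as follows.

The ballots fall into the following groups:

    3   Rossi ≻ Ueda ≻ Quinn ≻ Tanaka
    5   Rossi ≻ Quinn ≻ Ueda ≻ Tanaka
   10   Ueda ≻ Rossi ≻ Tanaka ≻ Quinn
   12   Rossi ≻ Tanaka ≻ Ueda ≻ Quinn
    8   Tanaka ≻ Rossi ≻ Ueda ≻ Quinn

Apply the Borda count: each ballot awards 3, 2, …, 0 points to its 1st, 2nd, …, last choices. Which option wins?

Borda scores:
  Rossi: 3·3 + 5·3 + 10·2 + 12·3 + 8·2 = 96
  Quinn: 3·1 + 5·2 + 10·0 + 12·0 + 8·0 = 13
  Ueda: 3·2 + 5·1 + 10·3 + 12·1 + 8·1 = 61
  Tanaka: 3·0 + 5·0 + 10·1 + 12·2 + 8·3 = 58
Rossi has the highest total.

Rossi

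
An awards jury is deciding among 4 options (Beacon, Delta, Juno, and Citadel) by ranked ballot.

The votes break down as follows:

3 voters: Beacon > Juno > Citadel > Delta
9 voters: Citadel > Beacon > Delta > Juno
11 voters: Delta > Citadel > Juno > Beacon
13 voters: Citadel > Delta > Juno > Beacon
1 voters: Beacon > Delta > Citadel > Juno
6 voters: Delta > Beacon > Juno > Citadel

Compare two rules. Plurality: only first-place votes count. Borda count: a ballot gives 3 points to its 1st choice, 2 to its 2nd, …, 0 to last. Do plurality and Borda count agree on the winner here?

Plurality first-place counts: Beacon 4, Delta 17, Juno 0, Citadel 22 → Citadel.
Borda totals: Beacon 42, Delta 88, Juno 36, Citadel 92 → Citadel.
The two rules agree on Citadel.

Yes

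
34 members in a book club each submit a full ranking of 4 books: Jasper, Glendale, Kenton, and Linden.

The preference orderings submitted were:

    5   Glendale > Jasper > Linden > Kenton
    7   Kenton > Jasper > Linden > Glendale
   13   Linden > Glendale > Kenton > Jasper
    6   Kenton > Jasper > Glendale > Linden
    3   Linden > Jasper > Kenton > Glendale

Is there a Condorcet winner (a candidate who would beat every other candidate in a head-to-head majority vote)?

Head-to-head results (34 voters total):
Jasper vs Glendale: Glendale wins 18–16.
Jasper vs Kenton: Kenton wins 26–8.
Jasper vs Linden: Jasper wins 18–16.
Glendale vs Kenton: Glendale wins 18–16.
Glendale vs Linden: Linden wins 23–11.
Kenton vs Linden: Linden wins 21–13.
No candidate beats all others: Jasper beats Linden beats Glendale beats Jasper, a majority cycle.

No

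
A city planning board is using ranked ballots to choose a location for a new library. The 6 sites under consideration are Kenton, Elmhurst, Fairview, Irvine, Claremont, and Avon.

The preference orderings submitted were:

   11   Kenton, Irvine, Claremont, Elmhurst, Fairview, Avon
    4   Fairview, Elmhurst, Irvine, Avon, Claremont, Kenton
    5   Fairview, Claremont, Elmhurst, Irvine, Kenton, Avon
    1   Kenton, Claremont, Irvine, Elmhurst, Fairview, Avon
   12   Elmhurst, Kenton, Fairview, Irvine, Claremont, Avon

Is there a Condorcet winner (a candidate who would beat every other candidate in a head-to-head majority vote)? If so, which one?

Head-to-head results (33 voters total):
Kenton vs Elmhurst: Elmhurst wins 21–12.
Kenton vs Fairview: Kenton wins 24–9.
Kenton vs Irvine: Kenton wins 24–9.
Kenton vs Claremont: Kenton wins 24–9.
Kenton vs Avon: Kenton wins 29–4.
Elmhurst vs Fairview: Elmhurst wins 24–9.
Elmhurst vs Irvine: Elmhurst wins 21–12.
Elmhurst vs Claremont: Claremont wins 17–16.
Elmhurst vs Avon: Elmhurst wins 33–0.
Fairview vs Irvine: Fairview wins 21–12.
Fairview vs Claremont: Fairview wins 21–12.
Fairview vs Avon: Fairview wins 33–0.
Irvine vs Claremont: Irvine wins 27–6.
Irvine vs Avon: Irvine wins 33–0.
Claremont vs Avon: Claremont wins 29–4.
No candidate beats all others: Kenton beats Claremont beats Elmhurst beats Kenton, a majority cycle.

There is no Condorcet winner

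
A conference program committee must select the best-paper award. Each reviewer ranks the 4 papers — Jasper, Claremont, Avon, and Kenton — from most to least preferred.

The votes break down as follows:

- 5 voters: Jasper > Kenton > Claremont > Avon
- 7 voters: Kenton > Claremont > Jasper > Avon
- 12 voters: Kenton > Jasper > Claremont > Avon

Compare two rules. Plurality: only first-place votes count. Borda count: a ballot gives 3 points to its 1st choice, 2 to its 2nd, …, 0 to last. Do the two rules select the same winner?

Plurality first-place counts: Jasper 5, Claremont 0, Avon 0, Kenton 19 → Kenton.
Borda totals: Jasper 46, Claremont 31, Avon 0, Kenton 67 → Kenton.
The two rules agree on Kenton.

Yes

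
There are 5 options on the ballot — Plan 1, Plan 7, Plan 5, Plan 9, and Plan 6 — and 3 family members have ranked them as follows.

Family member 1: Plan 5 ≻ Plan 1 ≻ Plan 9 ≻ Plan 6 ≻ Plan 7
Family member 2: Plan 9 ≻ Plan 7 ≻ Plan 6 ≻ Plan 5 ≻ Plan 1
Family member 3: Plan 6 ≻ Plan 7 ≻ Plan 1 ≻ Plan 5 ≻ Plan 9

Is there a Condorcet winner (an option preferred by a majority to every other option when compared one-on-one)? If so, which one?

Head-to-head results (3 voters total):
Plan 1 vs Plan 7: Plan 7 wins 2–1.
Plan 1 vs Plan 5: Plan 5 wins 2–1.
Plan 1 vs Plan 9: Plan 1 wins 2–1.
Plan 1 vs Plan 6: Plan 6 wins 2–1.
Plan 7 vs Plan 5: Plan 7 wins 2–1.
Plan 7 vs Plan 9: Plan 9 wins 2–1.
Plan 7 vs Plan 6: Plan 6 wins 2–1.
Plan 5 vs Plan 9: Plan 5 wins 2–1.
Plan 5 vs Plan 6: Plan 6 wins 2–1.
Plan 9 vs Plan 6: Plan 9 wins 2–1.
No candidate beats all others: Plan 1 beats Plan 9 beats Plan 7 beats Plan 1, a majority cycle.

No Condorcet winner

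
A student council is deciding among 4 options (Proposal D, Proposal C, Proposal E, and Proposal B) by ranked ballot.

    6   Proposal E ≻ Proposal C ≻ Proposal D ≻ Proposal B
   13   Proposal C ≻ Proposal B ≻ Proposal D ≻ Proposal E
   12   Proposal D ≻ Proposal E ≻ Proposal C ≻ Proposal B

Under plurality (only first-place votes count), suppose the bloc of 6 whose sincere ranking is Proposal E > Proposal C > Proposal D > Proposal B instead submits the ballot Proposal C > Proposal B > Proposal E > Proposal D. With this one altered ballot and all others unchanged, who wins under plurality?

First-place totals with the altered ballot: Proposal D 12, Proposal C 19, Proposal E 0, Proposal B 0.
The winner is unchanged: still Proposal C.

Proposal C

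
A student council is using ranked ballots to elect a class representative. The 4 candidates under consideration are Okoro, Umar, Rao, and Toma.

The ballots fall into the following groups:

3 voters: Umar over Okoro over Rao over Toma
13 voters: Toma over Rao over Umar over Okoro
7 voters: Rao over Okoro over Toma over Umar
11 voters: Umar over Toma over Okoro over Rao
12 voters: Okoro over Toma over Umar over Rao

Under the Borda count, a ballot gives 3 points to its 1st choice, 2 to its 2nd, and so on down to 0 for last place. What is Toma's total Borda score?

Borda scores:
  Okoro: 3·2 + 13·0 + 7·2 + 11·1 + 12·3 = 67
  Umar: 3·3 + 13·1 + 7·0 + 11·3 + 12·1 = 67
  Rao: 3·1 + 13·2 + 7·3 + 11·0 + 12·0 = 50
  Toma: 3·0 + 13·3 + 7·1 + 11·2 + 12·2 = 92

92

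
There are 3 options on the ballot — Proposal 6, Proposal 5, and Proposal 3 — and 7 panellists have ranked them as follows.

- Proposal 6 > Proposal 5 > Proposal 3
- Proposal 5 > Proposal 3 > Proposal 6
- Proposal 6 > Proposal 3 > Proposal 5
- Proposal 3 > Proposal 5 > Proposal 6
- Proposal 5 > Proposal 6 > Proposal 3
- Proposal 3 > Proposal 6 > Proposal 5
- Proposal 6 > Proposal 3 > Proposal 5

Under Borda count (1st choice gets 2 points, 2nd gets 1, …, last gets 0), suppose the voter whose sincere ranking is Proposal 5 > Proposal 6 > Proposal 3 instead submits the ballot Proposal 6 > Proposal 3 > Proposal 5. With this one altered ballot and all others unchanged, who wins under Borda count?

Borda totals with the altered ballot: Proposal 6 9, Proposal 5 4, Proposal 3 8.
The winner is unchanged: still Proposal 6.

Proposal 6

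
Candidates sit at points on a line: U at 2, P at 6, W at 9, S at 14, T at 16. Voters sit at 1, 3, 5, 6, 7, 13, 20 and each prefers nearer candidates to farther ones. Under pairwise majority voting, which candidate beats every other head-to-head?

With single-peaked preferences on a line, the Condorcet winner is the candidate closest to the median voter.
The median voter (position 6) is closest to P at 6.
Check: P vs W — voters closer to P: 5 of 7.

P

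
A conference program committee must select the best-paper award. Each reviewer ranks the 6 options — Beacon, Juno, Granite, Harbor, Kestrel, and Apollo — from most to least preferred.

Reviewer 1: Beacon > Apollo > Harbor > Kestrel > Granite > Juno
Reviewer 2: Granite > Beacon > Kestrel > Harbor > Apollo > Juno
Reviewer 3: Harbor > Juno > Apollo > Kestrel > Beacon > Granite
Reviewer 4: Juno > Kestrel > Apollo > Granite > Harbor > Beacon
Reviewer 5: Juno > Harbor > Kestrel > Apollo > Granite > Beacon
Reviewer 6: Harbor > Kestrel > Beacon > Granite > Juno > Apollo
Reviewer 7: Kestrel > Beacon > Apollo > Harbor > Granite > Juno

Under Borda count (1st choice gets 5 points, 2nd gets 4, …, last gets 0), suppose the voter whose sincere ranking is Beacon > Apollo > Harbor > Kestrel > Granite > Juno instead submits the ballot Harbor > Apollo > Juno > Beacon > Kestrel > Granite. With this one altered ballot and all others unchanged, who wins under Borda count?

Borda totals with the altered ballot: Beacon 14, Juno 18, Granite 11, Harbor 24, Kestrel 22, Apollo 16.
The switch changes the winner from Kestrel to Harbor.

Harbor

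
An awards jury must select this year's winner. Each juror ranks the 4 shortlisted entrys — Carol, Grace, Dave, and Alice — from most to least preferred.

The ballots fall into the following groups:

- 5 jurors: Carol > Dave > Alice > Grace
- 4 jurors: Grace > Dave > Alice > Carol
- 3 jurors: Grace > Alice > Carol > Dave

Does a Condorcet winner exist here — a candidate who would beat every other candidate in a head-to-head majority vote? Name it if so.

Head-to-head results (12 voters total):
Carol vs Grace: Grace wins 7–5.
Carol vs Dave: Carol wins 8–4.
Carol vs Alice: Alice wins 7–5.
Grace vs Dave: Grace wins 7–5.
Grace vs Alice: Grace wins 7–5.
Dave vs Alice: Dave wins 9–3.
Grace beats each rival — Carol (7–5), Dave (7–5), Alice (7–5) — so Grace is the Condorcet winner.

Grace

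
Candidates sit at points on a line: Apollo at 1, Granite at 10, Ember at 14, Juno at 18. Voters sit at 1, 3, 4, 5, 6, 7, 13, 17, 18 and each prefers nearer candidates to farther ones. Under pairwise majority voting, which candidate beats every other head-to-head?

Granite

With single-peaked preferences on a line, the Condorcet winner is the candidate closest to the median voter.
The median voter (position 6) is closest to Granite at 10.
Check: Granite vs Apollo — voters closer to Granite: 5 of 9.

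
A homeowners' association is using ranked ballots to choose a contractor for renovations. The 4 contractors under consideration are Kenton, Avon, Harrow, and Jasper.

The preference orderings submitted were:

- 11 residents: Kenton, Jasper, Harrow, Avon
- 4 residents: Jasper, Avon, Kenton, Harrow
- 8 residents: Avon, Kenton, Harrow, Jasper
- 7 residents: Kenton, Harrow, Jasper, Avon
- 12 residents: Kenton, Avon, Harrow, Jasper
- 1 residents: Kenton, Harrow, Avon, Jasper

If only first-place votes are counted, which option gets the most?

First-place vote totals:
  Kenton: 31
  Avon: 8
  Harrow: 0
  Jasper: 4
Kenton has the most first-place votes.

Kenton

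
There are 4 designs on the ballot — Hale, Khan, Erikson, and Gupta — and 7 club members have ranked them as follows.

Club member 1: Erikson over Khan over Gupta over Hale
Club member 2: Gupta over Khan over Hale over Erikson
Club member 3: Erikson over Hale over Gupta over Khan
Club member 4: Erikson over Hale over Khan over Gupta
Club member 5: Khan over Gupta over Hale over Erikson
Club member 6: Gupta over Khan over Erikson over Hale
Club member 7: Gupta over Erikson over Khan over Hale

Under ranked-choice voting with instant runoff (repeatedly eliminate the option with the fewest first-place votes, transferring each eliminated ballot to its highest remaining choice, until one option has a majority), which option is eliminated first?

Round 1: Erikson 3, Gupta 3, Khan 1, Hale 0. Hale has the fewest and is eliminated.
Round 2: Erikson 3, Gupta 3, Khan 1. Khan has the fewest and is eliminated.
Round 3: Gupta 4, Erikson 3. Gupta has a majority.

Hale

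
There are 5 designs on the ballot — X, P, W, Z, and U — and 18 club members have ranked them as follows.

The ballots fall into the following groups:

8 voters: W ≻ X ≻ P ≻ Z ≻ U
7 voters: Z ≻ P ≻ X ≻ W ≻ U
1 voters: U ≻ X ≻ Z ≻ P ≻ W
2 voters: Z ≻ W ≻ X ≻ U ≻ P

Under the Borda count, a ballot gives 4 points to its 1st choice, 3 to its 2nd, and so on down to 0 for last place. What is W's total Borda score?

Borda scores:
  X: 8·3 + 7·2 + 3 + 2·2 = 45
  P: 8·2 + 7·3 + 1 + 2·0 = 38
  W: 8·4 + 7·1 + 0 + 2·3 = 45
  Z: 8·1 + 7·4 + 2 + 2·4 = 46
  U: 8·0 + 7·0 + 4 + 2·1 = 6

45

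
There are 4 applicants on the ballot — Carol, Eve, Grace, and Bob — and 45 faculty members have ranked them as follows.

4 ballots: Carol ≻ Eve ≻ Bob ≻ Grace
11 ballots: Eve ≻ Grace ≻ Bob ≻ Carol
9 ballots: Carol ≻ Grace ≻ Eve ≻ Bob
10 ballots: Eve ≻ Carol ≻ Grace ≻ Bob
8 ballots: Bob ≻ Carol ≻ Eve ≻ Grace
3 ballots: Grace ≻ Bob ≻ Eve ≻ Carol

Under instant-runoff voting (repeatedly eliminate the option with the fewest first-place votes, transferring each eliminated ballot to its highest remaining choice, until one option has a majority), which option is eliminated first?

Grace

Round 1: Eve 21, Carol 13, Bob 8, Grace 3. Grace has the fewest and is eliminated.
Round 2: Eve 21, Carol 13, Bob 11. Bob has the fewest and is eliminated.
Round 3: Eve 24, Carol 21. Eve has a majority.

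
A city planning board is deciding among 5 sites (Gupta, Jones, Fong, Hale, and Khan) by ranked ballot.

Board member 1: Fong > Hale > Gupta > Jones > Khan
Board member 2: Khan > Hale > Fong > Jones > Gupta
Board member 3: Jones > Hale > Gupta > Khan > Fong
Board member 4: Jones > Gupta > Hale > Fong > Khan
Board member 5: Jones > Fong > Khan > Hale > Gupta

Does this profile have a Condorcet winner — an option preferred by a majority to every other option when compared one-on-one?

Head-to-head results (5 voters total):
Gupta vs Jones: Jones wins 4–1.
Gupta vs Fong: Fong wins 3–2.
Gupta vs Hale: Hale wins 4–1.
Gupta vs Khan: Gupta wins 3–2.
Jones vs Fong: Jones wins 3–2.
Jones vs Hale: Jones wins 3–2.
Jones vs Khan: Jones wins 4–1.
Fong vs Hale: Hale wins 3–2.
Fong vs Khan: Fong wins 3–2.
Hale vs Khan: Hale wins 3–2.
Jones beats each rival — Gupta (4–1), Fong (3–2), Hale (3–2), Khan (4–1) — so Jones is the Condorcet winner.

Yes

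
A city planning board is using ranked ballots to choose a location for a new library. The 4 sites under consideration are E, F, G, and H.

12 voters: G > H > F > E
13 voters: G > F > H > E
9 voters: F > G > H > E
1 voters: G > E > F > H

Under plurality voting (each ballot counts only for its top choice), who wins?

G

First-place vote totals:
  E: 0
  F: 9
  G: 26
  H: 0
G has the most first-place votes.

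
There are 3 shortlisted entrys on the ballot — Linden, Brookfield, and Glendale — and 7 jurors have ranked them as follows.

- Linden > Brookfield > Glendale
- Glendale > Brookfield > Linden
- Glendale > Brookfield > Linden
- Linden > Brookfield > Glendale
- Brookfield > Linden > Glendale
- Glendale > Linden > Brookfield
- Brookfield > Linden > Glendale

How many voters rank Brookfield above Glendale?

Ballots ranking Brookfield above Glendale: 4.
Ballots ranking Glendale above Brookfield: 3.
So 4 of 7 voters prefer Brookfield to Glendale.

4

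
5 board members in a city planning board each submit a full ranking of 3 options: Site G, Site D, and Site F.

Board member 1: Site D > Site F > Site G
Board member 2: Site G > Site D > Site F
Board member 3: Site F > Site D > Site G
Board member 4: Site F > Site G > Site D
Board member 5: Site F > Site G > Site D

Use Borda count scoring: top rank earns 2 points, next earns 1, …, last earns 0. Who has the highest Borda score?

Site F

Borda scores:
  Site G: 0 + 2 + 0 + 1 + 1 = 4
  Site D: 2 + 1 + 1 + 0 + 0 = 4
  Site F: 1 + 0 + 2 + 2 + 2 = 7
Site F has the highest total.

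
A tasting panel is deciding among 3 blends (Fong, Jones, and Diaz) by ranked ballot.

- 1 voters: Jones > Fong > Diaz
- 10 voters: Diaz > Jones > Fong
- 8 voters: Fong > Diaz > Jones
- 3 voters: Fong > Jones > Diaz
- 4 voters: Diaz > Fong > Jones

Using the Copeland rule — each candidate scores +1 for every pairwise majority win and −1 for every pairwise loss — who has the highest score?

Pairwise results:
  Fong vs Jones: Fong wins 15–11.
  Fong vs Diaz: Diaz wins 14–12.
  Jones vs Diaz: Diaz wins 22–4.
Copeland scores (wins − losses):
  Fong: 1 − 1 = 0
  Jones: 0 − 2 = -2
  Diaz: 2 − 0 = 2
Diaz has the best Copeland score.

Diaz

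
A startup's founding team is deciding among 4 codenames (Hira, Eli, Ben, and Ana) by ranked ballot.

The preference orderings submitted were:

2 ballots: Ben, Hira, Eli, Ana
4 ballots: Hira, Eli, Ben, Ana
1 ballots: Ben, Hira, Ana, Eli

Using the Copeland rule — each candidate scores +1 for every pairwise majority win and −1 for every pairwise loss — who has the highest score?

Hira

Pairwise results:
  Hira vs Eli: Hira wins 7–0.
  Hira vs Ben: Hira wins 4–3.
  Hira vs Ana: Hira wins 7–0.
  Eli vs Ben: Eli wins 4–3.
  Eli vs Ana: Eli wins 6–1.
  Ben vs Ana: Ben wins 7–0.
Copeland scores (wins − losses):
  Hira: 3 − 0 = 3
  Eli: 2 − 1 = 1
  Ben: 1 − 2 = -1
  Ana: 0 − 3 = -3
Hira has the best Copeland score.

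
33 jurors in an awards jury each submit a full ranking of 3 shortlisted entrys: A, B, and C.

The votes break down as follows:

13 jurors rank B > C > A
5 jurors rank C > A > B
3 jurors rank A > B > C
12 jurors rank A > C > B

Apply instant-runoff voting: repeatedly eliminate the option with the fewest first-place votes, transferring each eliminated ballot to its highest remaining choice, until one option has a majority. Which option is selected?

Round 1: A 15, B 13, C 5. C has the fewest and is eliminated.
Round 2: A 20, B 13. A has a majority.

A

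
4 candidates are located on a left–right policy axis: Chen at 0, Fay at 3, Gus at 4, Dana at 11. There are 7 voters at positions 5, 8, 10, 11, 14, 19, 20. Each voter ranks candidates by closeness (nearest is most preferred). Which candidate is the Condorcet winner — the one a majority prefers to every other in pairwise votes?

Dana

With single-peaked preferences on a line, the Condorcet winner is the candidate closest to the median voter.
The median voter (position 11) is closest to Dana at 11.
Check: Dana vs Chen — voters closer to Dana: 6 of 7.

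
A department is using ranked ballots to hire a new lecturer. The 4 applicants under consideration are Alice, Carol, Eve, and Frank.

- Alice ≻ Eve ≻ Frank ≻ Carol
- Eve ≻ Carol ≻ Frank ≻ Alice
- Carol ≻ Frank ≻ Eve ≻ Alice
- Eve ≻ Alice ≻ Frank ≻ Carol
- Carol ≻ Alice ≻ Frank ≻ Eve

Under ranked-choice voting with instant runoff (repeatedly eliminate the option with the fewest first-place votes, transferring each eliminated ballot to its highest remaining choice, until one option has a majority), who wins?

Eve

Round 1: Carol 2, Eve 2, Alice 1, Frank 0. Frank has the fewest and is eliminated.
Round 2: Carol 2, Eve 2, Alice 1. Alice has the fewest and is eliminated.
Round 3: Eve 3, Carol 2. Eve has a majority.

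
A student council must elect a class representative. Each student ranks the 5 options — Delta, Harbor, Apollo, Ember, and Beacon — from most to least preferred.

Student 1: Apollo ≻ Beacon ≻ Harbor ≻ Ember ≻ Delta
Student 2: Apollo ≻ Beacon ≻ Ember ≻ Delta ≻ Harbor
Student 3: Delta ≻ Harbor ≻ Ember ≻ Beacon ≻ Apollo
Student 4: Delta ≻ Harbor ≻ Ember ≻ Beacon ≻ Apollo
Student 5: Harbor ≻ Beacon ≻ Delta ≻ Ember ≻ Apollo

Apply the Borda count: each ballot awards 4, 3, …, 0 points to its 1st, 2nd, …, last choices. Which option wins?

Borda scores:
  Delta: 0 + 1 + 4 + 4 + 2 = 11
  Harbor: 2 + 0 + 3 + 3 + 4 = 12
  Apollo: 4 + 4 + 0 + 0 + 0 = 8
  Ember: 1 + 2 + 2 + 2 + 1 = 8
  Beacon: 3 + 3 + 1 + 1 + 3 = 11
Harbor has the highest total.

Harbor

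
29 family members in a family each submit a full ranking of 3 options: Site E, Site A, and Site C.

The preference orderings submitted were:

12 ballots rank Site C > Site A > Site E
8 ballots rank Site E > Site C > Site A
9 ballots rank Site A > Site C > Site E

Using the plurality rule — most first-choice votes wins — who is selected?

First-place vote totals:
  Site E: 8
  Site A: 9
  Site C: 12
Site C has the most first-place votes.

Site C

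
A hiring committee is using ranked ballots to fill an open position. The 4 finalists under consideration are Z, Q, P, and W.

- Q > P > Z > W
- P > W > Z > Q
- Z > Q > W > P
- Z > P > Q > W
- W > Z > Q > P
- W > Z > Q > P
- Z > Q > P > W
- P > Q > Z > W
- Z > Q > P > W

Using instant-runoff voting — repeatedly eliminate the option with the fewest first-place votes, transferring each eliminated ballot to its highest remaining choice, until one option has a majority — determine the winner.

Round 1: Z 4, P 2, W 2, Q 1. Q has the fewest and is eliminated.
Round 2: Z 4, P 3, W 2. W has the fewest and is eliminated.
Round 3: Z 6, P 3. Z has a majority.

Z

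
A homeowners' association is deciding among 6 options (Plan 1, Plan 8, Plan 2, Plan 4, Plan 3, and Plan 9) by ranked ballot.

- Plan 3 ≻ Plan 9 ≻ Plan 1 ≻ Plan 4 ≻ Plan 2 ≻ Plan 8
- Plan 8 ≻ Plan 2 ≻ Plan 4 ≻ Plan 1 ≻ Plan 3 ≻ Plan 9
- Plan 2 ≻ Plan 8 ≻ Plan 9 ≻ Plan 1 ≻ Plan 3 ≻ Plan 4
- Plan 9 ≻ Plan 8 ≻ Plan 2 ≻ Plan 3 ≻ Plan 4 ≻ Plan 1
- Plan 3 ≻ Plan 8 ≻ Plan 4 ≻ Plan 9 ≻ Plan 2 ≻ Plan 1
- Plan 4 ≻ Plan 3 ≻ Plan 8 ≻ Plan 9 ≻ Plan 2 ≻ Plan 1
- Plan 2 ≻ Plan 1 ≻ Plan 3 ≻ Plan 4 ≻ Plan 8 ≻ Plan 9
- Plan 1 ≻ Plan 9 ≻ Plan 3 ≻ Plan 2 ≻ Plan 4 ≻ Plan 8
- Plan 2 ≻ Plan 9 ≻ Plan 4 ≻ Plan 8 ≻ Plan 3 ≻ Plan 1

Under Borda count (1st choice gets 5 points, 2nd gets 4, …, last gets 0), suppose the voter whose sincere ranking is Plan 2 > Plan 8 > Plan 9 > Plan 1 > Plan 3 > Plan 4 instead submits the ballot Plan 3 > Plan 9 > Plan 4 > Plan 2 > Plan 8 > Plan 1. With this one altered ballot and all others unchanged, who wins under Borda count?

Plan 3

Borda totals with the altered ballot: Plan 1 14, Plan 8 20, Plan 2 24, Plan 4 23, Plan 3 29, Plan 9 25.
The switch changes the winner from Plan 2 to Plan 3.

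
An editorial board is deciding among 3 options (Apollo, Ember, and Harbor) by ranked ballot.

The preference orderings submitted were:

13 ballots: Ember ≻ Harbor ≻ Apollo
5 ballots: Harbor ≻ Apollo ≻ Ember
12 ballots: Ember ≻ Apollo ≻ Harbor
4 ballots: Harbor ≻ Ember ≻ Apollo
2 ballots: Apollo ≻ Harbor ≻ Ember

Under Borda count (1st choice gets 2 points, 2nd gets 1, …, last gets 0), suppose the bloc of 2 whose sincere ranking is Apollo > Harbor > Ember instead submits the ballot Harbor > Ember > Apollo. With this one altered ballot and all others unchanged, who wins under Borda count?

Borda totals with the altered ballot: Apollo 17, Ember 56, Harbor 35.
The winner is unchanged: still Ember.

Ember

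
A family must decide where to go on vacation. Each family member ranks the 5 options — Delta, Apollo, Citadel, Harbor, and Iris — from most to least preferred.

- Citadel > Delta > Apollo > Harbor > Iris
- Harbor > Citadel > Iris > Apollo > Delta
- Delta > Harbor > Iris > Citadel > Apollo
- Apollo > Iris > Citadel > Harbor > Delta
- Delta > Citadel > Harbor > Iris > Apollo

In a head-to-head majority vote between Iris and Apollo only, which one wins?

Iris

Ballots ranking Iris above Apollo: 3.
Ballots ranking Apollo above Iris: 2.
Iris wins the head-to-head, 3–2.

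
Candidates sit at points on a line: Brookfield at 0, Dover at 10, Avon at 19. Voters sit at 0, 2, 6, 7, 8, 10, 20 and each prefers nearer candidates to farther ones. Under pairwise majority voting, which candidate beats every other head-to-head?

Dover

With single-peaked preferences on a line, the Condorcet winner is the candidate closest to the median voter.
The median voter (position 7) is closest to Dover at 10.
Check: Dover vs Brookfield — voters closer to Dover: 5 of 7.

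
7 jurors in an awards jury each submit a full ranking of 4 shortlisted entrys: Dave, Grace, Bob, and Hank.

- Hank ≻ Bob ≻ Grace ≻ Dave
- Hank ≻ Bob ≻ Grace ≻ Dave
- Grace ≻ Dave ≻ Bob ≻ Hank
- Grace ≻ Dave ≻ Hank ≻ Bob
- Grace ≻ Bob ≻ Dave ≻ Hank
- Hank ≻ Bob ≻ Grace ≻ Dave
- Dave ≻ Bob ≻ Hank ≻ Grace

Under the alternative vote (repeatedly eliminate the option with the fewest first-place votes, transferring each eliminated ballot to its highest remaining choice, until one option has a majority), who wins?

Round 1: Grace 3, Hank 3, Dave 1, Bob 0. Bob has the fewest and is eliminated.
Round 2: Grace 3, Hank 3, Dave 1. Dave has the fewest and is eliminated.
Round 3: Hank 4, Grace 3. Hank has a majority.

Hank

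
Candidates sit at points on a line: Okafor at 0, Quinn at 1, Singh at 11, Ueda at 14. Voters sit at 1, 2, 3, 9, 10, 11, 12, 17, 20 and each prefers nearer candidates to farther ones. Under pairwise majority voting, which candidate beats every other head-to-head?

With single-peaked preferences on a line, the Condorcet winner is the candidate closest to the median voter.
The median voter (position 10) is closest to Singh at 11.
Check: Singh vs Ueda — voters closer to Singh: 7 of 9.

Singh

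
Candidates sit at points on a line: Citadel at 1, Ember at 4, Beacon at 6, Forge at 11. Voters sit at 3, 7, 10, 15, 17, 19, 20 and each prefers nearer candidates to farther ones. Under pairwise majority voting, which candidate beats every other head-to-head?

Forge

With single-peaked preferences on a line, the Condorcet winner is the candidate closest to the median voter.
The median voter (position 15) is closest to Forge at 11.
Check: Forge vs Ember — voters closer to Forge: 5 of 7.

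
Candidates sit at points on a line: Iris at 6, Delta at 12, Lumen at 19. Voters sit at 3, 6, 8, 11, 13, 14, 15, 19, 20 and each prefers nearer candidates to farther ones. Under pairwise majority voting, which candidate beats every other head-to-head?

With single-peaked preferences on a line, the Condorcet winner is the candidate closest to the median voter.
The median voter (position 13) is closest to Delta at 12.
Check: Delta vs Iris — voters closer to Delta: 6 of 9.

Delta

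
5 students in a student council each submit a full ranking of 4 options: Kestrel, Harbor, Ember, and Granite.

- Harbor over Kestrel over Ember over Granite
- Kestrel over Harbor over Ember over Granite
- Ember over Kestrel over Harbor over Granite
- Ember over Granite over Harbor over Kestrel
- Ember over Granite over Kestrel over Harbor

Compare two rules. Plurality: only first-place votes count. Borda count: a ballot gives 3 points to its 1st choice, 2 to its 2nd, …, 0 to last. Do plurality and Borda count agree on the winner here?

Plurality first-place counts: Kestrel 1, Harbor 1, Ember 3, Granite 0 → Ember.
Borda totals: Kestrel 8, Harbor 7, Ember 11, Granite 4 → Ember.
The two rules agree on Ember.

Yes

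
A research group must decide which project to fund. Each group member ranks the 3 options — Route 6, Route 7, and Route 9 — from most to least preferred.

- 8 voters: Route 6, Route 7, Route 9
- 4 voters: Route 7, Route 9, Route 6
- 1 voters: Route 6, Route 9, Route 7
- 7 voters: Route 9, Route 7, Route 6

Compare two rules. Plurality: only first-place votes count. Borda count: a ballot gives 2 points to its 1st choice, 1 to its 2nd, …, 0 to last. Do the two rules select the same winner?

No

Plurality first-place counts: Route 6 9, Route 7 4, Route 9 7 → Route 6.
Borda totals: Route 6 18, Route 7 23, Route 9 19 → Route 7.
The two rules disagree: plurality picks Route 6, Borda picks Route 7.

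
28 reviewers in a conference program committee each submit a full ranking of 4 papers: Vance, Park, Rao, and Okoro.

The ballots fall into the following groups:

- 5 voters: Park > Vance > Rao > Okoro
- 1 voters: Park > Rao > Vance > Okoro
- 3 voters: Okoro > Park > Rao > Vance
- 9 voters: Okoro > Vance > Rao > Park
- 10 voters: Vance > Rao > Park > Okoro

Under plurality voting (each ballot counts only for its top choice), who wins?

First-place vote totals:
  Vance: 10
  Park: 6
  Rao: 0
  Okoro: 12
Okoro has the most first-place votes.

Okoro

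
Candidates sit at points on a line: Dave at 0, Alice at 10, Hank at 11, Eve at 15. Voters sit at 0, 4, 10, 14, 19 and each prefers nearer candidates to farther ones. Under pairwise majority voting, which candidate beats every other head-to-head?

Alice

With single-peaked preferences on a line, the Condorcet winner is the candidate closest to the median voter.
The median voter (position 10) is closest to Alice at 10.
Check: Alice vs Dave — voters closer to Alice: 3 of 5.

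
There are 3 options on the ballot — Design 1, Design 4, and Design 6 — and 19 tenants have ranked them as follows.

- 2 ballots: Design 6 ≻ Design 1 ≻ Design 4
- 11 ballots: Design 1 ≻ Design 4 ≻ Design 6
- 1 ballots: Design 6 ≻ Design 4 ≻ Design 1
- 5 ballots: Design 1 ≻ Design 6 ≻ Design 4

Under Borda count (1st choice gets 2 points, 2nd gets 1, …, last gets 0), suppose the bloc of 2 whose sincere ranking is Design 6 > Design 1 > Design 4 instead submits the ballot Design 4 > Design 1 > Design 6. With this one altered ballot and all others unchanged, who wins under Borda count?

Design 1

Borda totals with the altered ballot: Design 1 34, Design 4 16, Design 6 7.
The winner is unchanged: still Design 1.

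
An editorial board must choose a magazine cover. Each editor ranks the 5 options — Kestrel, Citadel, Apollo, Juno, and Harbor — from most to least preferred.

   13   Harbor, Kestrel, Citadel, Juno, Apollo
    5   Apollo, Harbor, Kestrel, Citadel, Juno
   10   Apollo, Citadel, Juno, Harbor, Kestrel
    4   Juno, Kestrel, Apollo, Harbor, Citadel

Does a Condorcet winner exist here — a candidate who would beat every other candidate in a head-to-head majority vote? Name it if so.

Head-to-head results (32 voters total):
Kestrel vs Citadel: Kestrel wins 22–10.
Kestrel vs Apollo: Kestrel wins 17–15.
Kestrel vs Juno: Kestrel wins 18–14.
Kestrel vs Harbor: Harbor wins 28–4.
Citadel vs Apollo: Apollo wins 19–13.
Citadel vs Juno: Citadel wins 28–4.
Citadel vs Harbor: Harbor wins 22–10.
Apollo vs Juno: Juno wins 17–15.
Apollo vs Harbor: Apollo wins 19–13.
Juno vs Harbor: Harbor wins 18–14.
No candidate beats all others: Kestrel beats Apollo beats Harbor beats Kestrel, a majority cycle.

No Condorcet winner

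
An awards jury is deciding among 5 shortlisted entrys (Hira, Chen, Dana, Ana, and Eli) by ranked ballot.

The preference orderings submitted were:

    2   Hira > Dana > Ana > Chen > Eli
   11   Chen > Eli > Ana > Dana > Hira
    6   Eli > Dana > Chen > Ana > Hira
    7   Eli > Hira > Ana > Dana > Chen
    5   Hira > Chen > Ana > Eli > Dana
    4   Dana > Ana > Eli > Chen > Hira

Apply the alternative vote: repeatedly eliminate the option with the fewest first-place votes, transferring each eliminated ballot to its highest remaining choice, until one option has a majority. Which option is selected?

Round 1: Eli 13, Chen 11, Hira 7, Dana 4, Ana 0. Ana has the fewest and is eliminated.
Round 2: Eli 13, Chen 11, Hira 7, Dana 4. Dana has the fewest and is eliminated.
Round 3: Eli 17, Chen 11, Hira 7. Hira has the fewest and is eliminated.
Round 4: Chen 18, Eli 17. Chen has a majority.

Chen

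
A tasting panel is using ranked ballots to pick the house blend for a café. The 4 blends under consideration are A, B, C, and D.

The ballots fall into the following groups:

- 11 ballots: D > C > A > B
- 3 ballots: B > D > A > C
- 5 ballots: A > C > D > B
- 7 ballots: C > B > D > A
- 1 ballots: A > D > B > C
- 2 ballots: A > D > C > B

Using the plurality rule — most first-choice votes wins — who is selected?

D

First-place vote totals:
  A: 8
  B: 3
  C: 7
  D: 11
D has the most first-place votes.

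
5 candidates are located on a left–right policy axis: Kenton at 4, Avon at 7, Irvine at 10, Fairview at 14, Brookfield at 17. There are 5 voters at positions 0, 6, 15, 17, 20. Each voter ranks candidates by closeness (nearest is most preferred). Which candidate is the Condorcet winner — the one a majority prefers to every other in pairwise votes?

Fairview

With single-peaked preferences on a line, the Condorcet winner is the candidate closest to the median voter.
The median voter (position 15) is closest to Fairview at 14.
Check: Fairview vs Brookfield — voters closer to Fairview: 3 of 5.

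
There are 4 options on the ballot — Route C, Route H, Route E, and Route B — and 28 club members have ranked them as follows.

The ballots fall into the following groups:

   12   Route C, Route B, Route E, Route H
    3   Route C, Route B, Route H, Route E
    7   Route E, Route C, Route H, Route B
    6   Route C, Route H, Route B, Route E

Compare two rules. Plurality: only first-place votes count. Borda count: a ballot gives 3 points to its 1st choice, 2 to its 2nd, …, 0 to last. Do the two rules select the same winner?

Plurality first-place counts: Route C 21, Route H 0, Route E 7, Route B 0 → Route C.
Borda totals: Route C 77, Route H 22, Route E 33, Route B 36 → Route C.
The two rules agree on Route C.

Yes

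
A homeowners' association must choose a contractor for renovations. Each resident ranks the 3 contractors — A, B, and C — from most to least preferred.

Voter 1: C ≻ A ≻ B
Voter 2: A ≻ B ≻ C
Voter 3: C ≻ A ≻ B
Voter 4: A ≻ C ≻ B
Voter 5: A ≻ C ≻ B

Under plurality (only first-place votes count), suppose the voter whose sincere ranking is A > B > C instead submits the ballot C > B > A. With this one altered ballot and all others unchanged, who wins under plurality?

C

First-place totals with the altered ballot: A 2, B 0, C 3.
The switch changes the winner from A to C.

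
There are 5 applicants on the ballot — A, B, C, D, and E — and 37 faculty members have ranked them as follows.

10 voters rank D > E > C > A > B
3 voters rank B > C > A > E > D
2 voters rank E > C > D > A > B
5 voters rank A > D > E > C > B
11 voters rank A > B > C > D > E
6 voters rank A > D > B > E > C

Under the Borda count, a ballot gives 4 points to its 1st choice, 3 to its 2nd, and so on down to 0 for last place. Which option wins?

A

Borda scores:
  A: 10·1 + 3·2 + 2·1 + 5·4 + 11·4 + 6·4 = 106
  B: 10·0 + 3·4 + 2·0 + 5·0 + 11·3 + 6·2 = 57
  C: 10·2 + 3·3 + 2·3 + 5·1 + 11·2 + 6·0 = 62
  D: 10·4 + 3·0 + 2·2 + 5·3 + 11·1 + 6·3 = 88
  E: 10·3 + 3·1 + 2·4 + 5·2 + 11·0 + 6·1 = 57
A has the highest total.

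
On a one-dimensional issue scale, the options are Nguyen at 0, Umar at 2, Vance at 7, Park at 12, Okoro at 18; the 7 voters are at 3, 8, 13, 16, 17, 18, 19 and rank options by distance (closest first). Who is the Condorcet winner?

Okoro

With single-peaked preferences on a line, the Condorcet winner is the candidate closest to the median voter.
The median voter (position 16) is closest to Okoro at 18.
Check: Okoro vs Park — voters closer to Okoro: 4 of 7.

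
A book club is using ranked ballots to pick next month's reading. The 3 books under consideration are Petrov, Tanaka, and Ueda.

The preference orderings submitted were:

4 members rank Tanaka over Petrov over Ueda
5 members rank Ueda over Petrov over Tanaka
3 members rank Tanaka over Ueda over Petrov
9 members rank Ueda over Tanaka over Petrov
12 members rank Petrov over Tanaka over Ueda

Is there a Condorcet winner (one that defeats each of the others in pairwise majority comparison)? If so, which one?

There is no Condorcet winner

Head-to-head results (33 voters total):
Petrov vs Tanaka: Petrov wins 17–16.
Petrov vs Ueda: Ueda wins 17–16.
Tanaka vs Ueda: Tanaka wins 19–14.
No candidate beats all others: Petrov beats Tanaka beats Ueda beats Petrov, a majority cycle.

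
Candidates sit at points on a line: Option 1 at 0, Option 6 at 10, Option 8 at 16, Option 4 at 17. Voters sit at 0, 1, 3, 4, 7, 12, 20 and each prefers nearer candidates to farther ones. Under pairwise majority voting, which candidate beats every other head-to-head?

Option 1

With single-peaked preferences on a line, the Condorcet winner is the candidate closest to the median voter.
The median voter (position 4) is closest to Option 1 at 0.
Check: Option 1 vs Option 4 — voters closer to Option 1: 5 of 7.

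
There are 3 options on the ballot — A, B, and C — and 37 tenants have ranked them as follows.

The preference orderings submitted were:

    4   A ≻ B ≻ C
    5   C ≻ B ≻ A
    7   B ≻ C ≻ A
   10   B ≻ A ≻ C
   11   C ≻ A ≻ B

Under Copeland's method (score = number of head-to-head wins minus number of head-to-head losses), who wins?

Pairwise results:
  A vs B: B wins 22–15.
  A vs C: C wins 23–14.
  B vs C: B wins 21–16.
Copeland scores (wins − losses):
  A: 0 − 2 = -2
  B: 2 − 0 = 2
  C: 1 − 1 = 0
B has the best Copeland score.

B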